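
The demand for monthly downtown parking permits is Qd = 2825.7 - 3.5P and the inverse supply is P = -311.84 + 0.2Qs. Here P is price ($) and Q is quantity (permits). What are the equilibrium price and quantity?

Rewriting in direct form: Qs = 1559.2 + 5P.
Set Qd = Qs: 2825.7 - 3.5P = 1559.2 + 5P, so 1266.5 = 8.5P and P* = 149.
Plugging P* into demand: Q* = 2825.7 - 3.5(149) = 2304.2.

P* = 149, Q* = 2304.2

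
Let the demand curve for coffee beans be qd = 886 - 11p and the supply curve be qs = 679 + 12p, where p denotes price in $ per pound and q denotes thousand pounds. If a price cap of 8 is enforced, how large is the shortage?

With p fixed at 8, quantity demanded is 798 and quantity supplied is 775.
Shortage = qd - qs = 798 - 775 = 23.

Shortage = 23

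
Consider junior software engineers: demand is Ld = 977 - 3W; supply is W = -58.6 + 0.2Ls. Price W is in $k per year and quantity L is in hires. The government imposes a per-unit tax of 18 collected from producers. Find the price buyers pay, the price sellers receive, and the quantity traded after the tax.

W_b = 96.75, W_s = 78.75, L = 686.75

Rewriting in direct form: Ls = 293 + 5W.
The tax drives a wedge W_b - W_s = 18. Substituting W_s = W_b - 18 into supply: Ls = 203 + 5W_b.
Set Ld = Ls: 977 - 3W_b = 203 + 5W_b, so 774 = 8W_b and W_b = 96.75.
Then W_s = 96.75 - 18 = 78.75 and L = 977 - 3(96.75) = 686.75.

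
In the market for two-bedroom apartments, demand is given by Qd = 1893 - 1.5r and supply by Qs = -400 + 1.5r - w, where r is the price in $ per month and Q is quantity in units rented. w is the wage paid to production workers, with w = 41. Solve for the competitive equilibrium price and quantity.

r* = 778, Q* = 726

With w = 41, supply is Qs = -441 + 1.5r.
The market clears where 1893 - 1.5r = -441 + 1.5r. Rearranging, 3r = 2334, hence r* = 778.
Substitute back: Q* = 1893 - 1.5(778) = 726.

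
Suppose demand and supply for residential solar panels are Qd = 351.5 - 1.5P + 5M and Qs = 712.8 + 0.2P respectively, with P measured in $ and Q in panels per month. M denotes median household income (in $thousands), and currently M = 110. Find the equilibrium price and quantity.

With M = 110, demand is Qd = 901.5 - 1.5P.
At equilibrium Qd = Qs, so 901.5 - 1.5P = 712.8 + 0.2P; collecting terms, 188.7 = 1.7P and P* = 111.
Plugging P* into demand: Q* = 901.5 - 1.5(111) = 735.

P* = 111, Q* = 735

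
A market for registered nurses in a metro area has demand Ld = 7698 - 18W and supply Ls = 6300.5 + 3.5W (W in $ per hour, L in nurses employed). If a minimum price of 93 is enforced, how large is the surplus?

Surplus = 602

At W = 93: Ld = 6024 and Ls = 6626.
Surplus = Ls - Ld = 6626 - 6024 = 602.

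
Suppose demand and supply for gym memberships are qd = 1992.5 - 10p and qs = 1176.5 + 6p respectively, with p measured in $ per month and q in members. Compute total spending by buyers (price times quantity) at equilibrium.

Total spending by buyers = 75607.5

Set qd = qs: 1992.5 - 10p = 1176.5 + 6p, so 816 = 16p and p* = 51.
Substitute back: q* = 1992.5 - 10(51) = 1482.5.
Total spending by buyers = p* × q* = 51 × 1482.5 = 75607.5.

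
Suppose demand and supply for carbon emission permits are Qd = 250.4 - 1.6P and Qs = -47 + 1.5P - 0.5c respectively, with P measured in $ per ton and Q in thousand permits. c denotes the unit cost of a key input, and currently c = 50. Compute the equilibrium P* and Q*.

P* = 104, Q* = 84

With c = 50, supply is Qs = -72 + 1.5P.
At equilibrium Qd = Qs, so 250.4 - 1.6P = -72 + 1.5P; collecting terms, 322.4 = 3.1P and P* = 104.
Then Q* = 250.4 - 1.6(104) = 84.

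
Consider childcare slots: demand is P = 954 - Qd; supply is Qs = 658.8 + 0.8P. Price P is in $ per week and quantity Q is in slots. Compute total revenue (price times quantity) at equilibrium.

In direct form, Qd = 954 - P.
Equating demand and supply, 954 - P = 658.8 + 0.8P gives 1.8P = 295.2, so P* = 164.
Plugging P* into demand: Q* = 954 - 164 = 790.
Total revenue = P* × Q* = 164 × 790 = 129560.

Total revenue = 129560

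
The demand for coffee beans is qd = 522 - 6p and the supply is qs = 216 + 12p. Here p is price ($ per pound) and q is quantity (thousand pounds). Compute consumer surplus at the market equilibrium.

The market clears where 522 - 6p = 216 + 12p. Rearranging, 18p = 306, hence p* = 17.
Substitute back: q* = 522 - 6(17) = 420.
Demand choke price (qd = 0): p = 522/6 = 87. Consumer surplus = ½ × (87 - 17) × 420 = 14700.

Consumer surplus = 14700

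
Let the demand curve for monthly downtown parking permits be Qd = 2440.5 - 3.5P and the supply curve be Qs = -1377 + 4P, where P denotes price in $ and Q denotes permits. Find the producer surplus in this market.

Producer surplus = 54285.125

Equating demand and supply, 2440.5 - 3.5P = -1377 + 4P gives 7.5P = 3817.5, so P* = 509.
Substitute back: Q* = 2440.5 - 3.5(509) = 659.
Supply choke price (Qs = 0): P = 344.25. Producer surplus = ½ × (509 - 344.25) × 659 = 54285.125.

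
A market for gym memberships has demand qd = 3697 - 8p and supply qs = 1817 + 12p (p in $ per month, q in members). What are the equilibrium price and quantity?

Equating demand and supply, 3697 - 8p = 1817 + 12p gives 20p = 1880, so p* = 94.
Then q* = 3697 - 8(94) = 2945.

p* = 94, q* = 2945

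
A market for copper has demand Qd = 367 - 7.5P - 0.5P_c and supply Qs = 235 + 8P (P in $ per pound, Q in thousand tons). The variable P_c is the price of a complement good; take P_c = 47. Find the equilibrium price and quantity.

With P_c = 47, demand is Qd = 343.5 - 7.5P.
Equating demand and supply, 343.5 - 7.5P = 235 + 8P gives 15.5P = 108.5, so P* = 7.
Then Q* = 343.5 - 7.5(7) = 291.

P* = 7, Q* = 291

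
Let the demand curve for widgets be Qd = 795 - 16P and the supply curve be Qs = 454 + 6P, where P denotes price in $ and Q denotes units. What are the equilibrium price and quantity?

Set Qd = Qs: 795 - 16P = 454 + 6P, so 341 = 22P and P* = 15.5.
Then Q* = 795 - 16(15.5) = 547.

P* = 15.5, Q* = 547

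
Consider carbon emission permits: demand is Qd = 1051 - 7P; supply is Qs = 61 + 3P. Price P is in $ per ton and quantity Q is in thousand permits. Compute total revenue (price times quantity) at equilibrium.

Set Qd = Qs: 1051 - 7P = 61 + 3P, so 990 = 10P and P* = 99.
Substitute back: Q* = 1051 - 7(99) = 358.
Total revenue = P* × Q* = 99 × 358 = 35442.

Total revenue = 35442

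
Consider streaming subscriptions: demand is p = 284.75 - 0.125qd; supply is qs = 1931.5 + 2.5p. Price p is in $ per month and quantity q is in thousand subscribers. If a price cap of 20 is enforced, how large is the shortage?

Rewriting in direct form: qd = 2278 - 8p.
Evaluating both curves at the ceiling price 20 gives qd = 2118, qs = 1981.5.
Shortage = qd - qs = 2118 - 1981.5 = 136.5.

Shortage = 136.5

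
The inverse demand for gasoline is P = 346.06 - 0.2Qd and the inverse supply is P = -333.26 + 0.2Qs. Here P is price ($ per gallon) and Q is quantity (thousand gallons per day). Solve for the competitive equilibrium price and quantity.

Solving each curve for Q: Qd = 1730.3 - 5P and Qs = 1666.3 + 5P.
Equating demand and supply, 1730.3 - 5P = 1666.3 + 5P gives 10P = 64, so P* = 6.4.
From the demand curve, Q* = 1730.3 - 5(6.4) = 1698.3.

P* = 6.4, Q* = 1698.3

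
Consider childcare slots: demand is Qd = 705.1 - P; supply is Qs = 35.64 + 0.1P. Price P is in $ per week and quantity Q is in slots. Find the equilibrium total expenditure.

Total expenditure = 58729.9

Equating demand and supply, 705.1 - P = 35.64 + 0.1P gives 1.1P = 669.46, so P* = 608.6.
From the demand curve, Q* = 705.1 - 608.6 = 96.5.
Total expenditure = P* × Q* = 608.6 × 96.5 = 58729.9.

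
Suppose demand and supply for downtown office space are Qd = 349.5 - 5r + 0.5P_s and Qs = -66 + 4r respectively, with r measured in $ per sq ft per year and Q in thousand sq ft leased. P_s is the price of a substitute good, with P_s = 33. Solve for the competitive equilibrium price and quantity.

With P_s = 33, demand is Qd = 366 - 5r.
The market clears where 366 - 5r = -66 + 4r. Rearranging, 9r = 432, hence r* = 48.
Substitute back: Q* = 366 - 5(48) = 126.

r* = 48, Q* = 126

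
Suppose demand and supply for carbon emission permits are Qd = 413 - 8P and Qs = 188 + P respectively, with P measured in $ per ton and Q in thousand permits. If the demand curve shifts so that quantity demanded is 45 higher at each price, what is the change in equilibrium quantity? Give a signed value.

Set Qd = Qs: 413 - 8P = 188 + P, so 225 = 9P and P* = 25.
From the demand curve, Q* = 413 - 8(25) = 213.
After the shift, demand is Qd = 458 - 8P.
Re-solving, 9P = 270 gives P = 30 and Q = 218.
ΔQ = 218 - 213 = 5.

ΔQ = 5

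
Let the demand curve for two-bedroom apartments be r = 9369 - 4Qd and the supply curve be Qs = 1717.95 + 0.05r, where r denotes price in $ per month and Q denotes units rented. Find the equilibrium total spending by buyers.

Rewriting in direct form: Qd = 2342.25 - 0.25r.
At equilibrium Qd = Qs, so 2342.25 - 0.25r = 1717.95 + 0.05r; collecting terms, 624.3 = 0.3r and r* = 2081.
Then Q* = 2342.25 - 0.25(2081) = 1822.
Total spending by buyers = r* × Q* = 2081 × 1822 = 3791582.

Total spending by buyers = 3791582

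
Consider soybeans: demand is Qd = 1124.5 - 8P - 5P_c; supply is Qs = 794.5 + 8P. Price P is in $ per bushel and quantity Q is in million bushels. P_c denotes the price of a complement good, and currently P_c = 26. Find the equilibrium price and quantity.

P* = 12.5, Q* = 894.5

With P_c = 26, demand is Qd = 994.5 - 8P.
At equilibrium Qd = Qs, so 994.5 - 8P = 794.5 + 8P; collecting terms, 200 = 16P and P* = 12.5.
Plugging P* into demand: Q* = 994.5 - 8(12.5) = 894.5.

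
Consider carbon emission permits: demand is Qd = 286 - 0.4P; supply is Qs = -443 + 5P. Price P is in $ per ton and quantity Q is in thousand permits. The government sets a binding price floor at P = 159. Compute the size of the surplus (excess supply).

With P fixed at 159, quantity demanded is 222.4 and quantity supplied is 352.
Surplus = Qs - Qd = 352 - 222.4 = 129.6.

Surplus = 129.6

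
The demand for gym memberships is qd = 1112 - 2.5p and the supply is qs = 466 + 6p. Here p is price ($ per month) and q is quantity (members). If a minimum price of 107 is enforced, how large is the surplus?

Surplus = 263.5

At p = 107: qd = 844.5 and qs = 1108.
Surplus = qs - qd = 1108 - 844.5 = 263.5.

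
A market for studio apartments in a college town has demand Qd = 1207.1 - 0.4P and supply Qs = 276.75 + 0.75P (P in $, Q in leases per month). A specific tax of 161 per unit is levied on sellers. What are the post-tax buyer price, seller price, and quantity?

P_b = 914, P_s = 753, Q = 841.5

Sellers keep P_s = P_b - 161 per unit, so supply in terms of the buyer price is Qs = 156 + 0.75P_b.
Equate demand and the shifted supply: 1207.1 - 0.4P_b = 156 + 0.75P_b, giving 1.15P_b = 1051.1, so P_b = 914.
So P_s = 753 and the quantity traded is Q = 1207.1 - 0.4(914) = 841.5.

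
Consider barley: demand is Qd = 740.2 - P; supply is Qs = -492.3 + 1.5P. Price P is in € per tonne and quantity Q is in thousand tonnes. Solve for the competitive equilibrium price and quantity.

P* = 493, Q* = 247.2

At equilibrium Qd = Qs, so 740.2 - P = -492.3 + 1.5P; collecting terms, 1232.5 = 2.5P and P* = 493.
From the demand curve, Q* = 740.2 - 493 = 247.2.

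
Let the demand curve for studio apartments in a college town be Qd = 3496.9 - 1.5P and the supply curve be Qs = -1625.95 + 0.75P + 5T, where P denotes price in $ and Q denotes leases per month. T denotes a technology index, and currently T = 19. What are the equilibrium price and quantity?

With T = 19, supply is Qs = -1530.95 + 0.75P.
Equating demand and supply, 3496.9 - 1.5P = -1530.95 + 0.75P gives 2.25P = 5027.85, so P* = 2234.6.
Then Q* = 3496.9 - 1.5(2234.6) = 145.

P* = 2234.6, Q* = 145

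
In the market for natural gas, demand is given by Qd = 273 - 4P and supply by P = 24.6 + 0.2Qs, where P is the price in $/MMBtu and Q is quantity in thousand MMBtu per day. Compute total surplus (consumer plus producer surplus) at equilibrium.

Total surplus = 2117.025

Solving each curve for Q: Qs = -123 + 5P.
At equilibrium Qd = Qs, so 273 - 4P = -123 + 5P; collecting terms, 396 = 9P and P* = 44.
Substitute back: Q* = 273 - 4(44) = 97.
Demand choke price = 68.25; supply choke price = 24.6. CS = ½(68.25 - 44)(97) = 1176.125; PS = ½(44 - 24.6)(97) = 940.9. Total surplus = 2117.025.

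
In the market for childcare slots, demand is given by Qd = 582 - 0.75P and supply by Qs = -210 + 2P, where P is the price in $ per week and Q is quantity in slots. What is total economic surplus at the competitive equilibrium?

At equilibrium Qd = Qs, so 582 - 0.75P = -210 + 2P; collecting terms, 792 = 2.75P and P* = 288.
Substitute back: Q* = 582 - 0.75(288) = 366.
Demand choke price = 776; supply choke price = 105. CS = ½(776 - 288)(366) = 89304; PS = ½(288 - 105)(366) = 33489. Total surplus = 122793.

Total surplus = 122793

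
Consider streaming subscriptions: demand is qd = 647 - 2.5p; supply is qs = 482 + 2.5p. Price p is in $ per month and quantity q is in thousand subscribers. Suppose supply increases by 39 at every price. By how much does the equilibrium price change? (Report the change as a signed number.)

Δp = -7.8

At equilibrium qd = qs, so 647 - 2.5p = 482 + 2.5p; collecting terms, 165 = 5p and p* = 33.
Plugging p* into demand: q* = 647 - 2.5(33) = 564.5.
After the shift, supply is qs = 521 + 2.5p.
New equilibrium: 126 = 5p, so p = 25.2 and q = 584.
Δp = 25.2 - 33 = -7.8.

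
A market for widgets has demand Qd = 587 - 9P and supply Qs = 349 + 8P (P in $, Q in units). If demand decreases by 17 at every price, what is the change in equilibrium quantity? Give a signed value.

ΔQ = -8

Set Qd = Qs: 587 - 9P = 349 + 8P, so 238 = 17P and P* = 14.
Plugging P* into demand: Q* = 587 - 9(14) = 461.
After the shift, demand is Qd = 570 - 9P.
New equilibrium: 221 = 17P, so P = 13 and Q = 453.
ΔQ = 453 - 461 = -8.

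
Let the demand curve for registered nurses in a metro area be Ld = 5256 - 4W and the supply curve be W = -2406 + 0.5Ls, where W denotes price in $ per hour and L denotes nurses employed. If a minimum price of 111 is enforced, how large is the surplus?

Solving each curve for L: Ls = 4812 + 2W.
With W fixed at 111, quantity demanded is 4812 and quantity supplied is 5034.
Surplus = Ls - Ld = 5034 - 4812 = 222.

Surplus = 222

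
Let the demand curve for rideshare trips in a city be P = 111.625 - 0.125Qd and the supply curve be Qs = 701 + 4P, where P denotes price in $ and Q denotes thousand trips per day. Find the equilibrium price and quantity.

P* = 16, Q* = 765

Inverting to quantity form: Qd = 893 - 8P.
At equilibrium Qd = Qs, so 893 - 8P = 701 + 4P; collecting terms, 192 = 12P and P* = 16.
Then Q* = 893 - 8(16) = 765.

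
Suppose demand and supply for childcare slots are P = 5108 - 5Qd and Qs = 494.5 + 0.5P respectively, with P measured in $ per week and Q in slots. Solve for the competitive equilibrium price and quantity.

P* = 753, Q* = 871

Rewriting in direct form: Qd = 1021.6 - 0.2P.
The market clears where 1021.6 - 0.2P = 494.5 + 0.5P. Rearranging, 0.7P = 527.1, hence P* = 753.
Substitute back: Q* = 1021.6 - 0.2(753) = 871.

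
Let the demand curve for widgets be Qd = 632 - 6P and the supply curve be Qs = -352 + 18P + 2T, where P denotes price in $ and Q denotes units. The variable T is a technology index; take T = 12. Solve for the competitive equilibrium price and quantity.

With T = 12, supply is Qs = -328 + 18P.
At equilibrium Qd = Qs, so 632 - 6P = -328 + 18P; collecting terms, 960 = 24P and P* = 40.
Substitute back: Q* = 632 - 6(40) = 392.

P* = 40, Q* = 392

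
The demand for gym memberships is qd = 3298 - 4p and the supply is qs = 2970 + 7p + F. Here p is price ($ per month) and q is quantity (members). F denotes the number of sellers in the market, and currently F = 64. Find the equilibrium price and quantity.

With F = 64, supply is qs = 3034 + 7p.
Set qd = qs: 3298 - 4p = 3034 + 7p, so 264 = 11p and p* = 24.
Plugging p* into demand: q* = 3298 - 4(24) = 3202.

p* = 24, q* = 3202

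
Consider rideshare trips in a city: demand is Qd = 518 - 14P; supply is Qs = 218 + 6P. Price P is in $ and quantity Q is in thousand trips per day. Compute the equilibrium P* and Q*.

The market clears where 518 - 14P = 218 + 6P. Rearranging, 20P = 300, hence P* = 15.
Then Q* = 518 - 14(15) = 308.

P* = 15, Q* = 308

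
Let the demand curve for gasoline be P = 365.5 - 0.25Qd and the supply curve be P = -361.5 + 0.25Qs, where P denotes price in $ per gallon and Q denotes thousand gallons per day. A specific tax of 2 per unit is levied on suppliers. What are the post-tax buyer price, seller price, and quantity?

P_b = 3, P_s = 1, Q = 1450

Rewriting in direct form: Qd = 1462 - 4P and Qs = 1446 + 4P.
The tax drives a wedge P_b - P_s = 2. Substituting P_s = P_b - 2 into supply: Qs = 1438 + 4P_b.
Set Qd = Qs: 1462 - 4P_b = 1438 + 4P_b, so 24 = 8P_b and P_b = 3.
So P_s = 1 and the quantity traded is Q = 1462 - 4(3) = 1450.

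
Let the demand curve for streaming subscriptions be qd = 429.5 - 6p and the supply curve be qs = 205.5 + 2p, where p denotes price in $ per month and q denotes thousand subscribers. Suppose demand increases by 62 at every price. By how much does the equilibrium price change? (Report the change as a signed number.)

The market clears where 429.5 - 6p = 205.5 + 2p. Rearranging, 8p = 224, hence p* = 28.
From the demand curve, q* = 429.5 - 6(28) = 261.5.
After the shift, demand is qd = 491.5 - 6p.
Re-solving, 8p = 286 gives p = 35.75 and q = 277.
Δp = 35.75 - 28 = 7.75.

Δp = 7.75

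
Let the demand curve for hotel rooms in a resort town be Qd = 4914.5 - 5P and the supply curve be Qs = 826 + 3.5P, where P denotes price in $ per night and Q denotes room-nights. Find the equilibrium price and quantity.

P* = 481, Q* = 2509.5

The market clears where 4914.5 - 5P = 826 + 3.5P. Rearranging, 8.5P = 4088.5, hence P* = 481.
From the demand curve, Q* = 4914.5 - 5(481) = 2509.5.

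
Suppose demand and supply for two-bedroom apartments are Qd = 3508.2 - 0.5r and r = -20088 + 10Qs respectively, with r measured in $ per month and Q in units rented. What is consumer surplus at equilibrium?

Inverting to quantity form: Qs = 2008.8 + 0.1r.
At equilibrium Qd = Qs, so 3508.2 - 0.5r = 2008.8 + 0.1r; collecting terms, 1499.4 = 0.6r and r* = 2499.
Then Q* = 3508.2 - 0.5(2499) = 2258.7.
Demand choke price (Qd = 0): r = 3508.2/0.5 = 7016.4. Consumer surplus = ½ × (7016.4 - 2499) × 2258.7 = 5101725.69.

Consumer surplus = 5101725.69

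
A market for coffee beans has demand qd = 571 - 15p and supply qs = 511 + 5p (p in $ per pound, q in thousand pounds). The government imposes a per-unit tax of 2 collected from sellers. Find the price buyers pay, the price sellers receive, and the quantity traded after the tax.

p_b = 3.5, p_s = 1.5, q = 518.5

With a tax of 2 on sellers, they supply based on the net price p_s = p_b - 2, so qs = 501 + 5p_b.
Equate demand and the shifted supply: 571 - 15p_b = 501 + 5p_b, giving 20p_b = 70, so p_b = 3.5.
Then p_s = 3.5 - 2 = 1.5 and q = 571 - 15(3.5) = 518.5.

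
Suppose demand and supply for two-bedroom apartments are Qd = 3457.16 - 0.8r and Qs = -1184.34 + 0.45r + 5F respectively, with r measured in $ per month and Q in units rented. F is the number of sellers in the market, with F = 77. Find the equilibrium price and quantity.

With F = 77, supply is Qs = -799.34 + 0.45r.
Set Qd = Qs: 3457.16 - 0.8r = -799.34 + 0.45r, so 4256.5 = 1.25r and r* = 3405.2.
Substitute back: Q* = 3457.16 - 0.8(3405.2) = 733.

r* = 3405.2, Q* = 733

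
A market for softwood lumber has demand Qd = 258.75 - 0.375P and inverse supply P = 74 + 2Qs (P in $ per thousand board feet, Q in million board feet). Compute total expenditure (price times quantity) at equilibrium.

Total expenditure = 44616

Rewriting in direct form: Qs = -37 + 0.5P.
The market clears where 258.75 - 0.375P = -37 + 0.5P. Rearranging, 0.875P = 295.75, hence P* = 338.
From the demand curve, Q* = 258.75 - 0.375(338) = 132.
Total expenditure = P* × Q* = 338 × 132 = 44616.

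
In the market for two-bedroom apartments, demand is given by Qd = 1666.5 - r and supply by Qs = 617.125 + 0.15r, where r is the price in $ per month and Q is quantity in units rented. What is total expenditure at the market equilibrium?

Total expenditure = 688025

The market clears where 1666.5 - r = 617.125 + 0.15r. Rearranging, 1.15r = 1049.375, hence r* = 912.5.
Then Q* = 1666.5 - 912.5 = 754.
Total expenditure = r* × Q* = 912.5 × 754 = 688025.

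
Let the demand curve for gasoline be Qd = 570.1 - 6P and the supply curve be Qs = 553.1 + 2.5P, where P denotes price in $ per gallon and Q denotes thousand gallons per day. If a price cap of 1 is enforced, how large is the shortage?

Shortage = 8.5

With P fixed at 1, quantity demanded is 564.1 and quantity supplied is 555.6.
Shortage = Qd - Qs = 564.1 - 555.6 = 8.5.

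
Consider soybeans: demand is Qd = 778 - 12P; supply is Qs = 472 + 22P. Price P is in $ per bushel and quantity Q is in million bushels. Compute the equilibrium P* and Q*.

Set Qd = Qs: 778 - 12P = 472 + 22P, so 306 = 34P and P* = 9.
From the demand curve, Q* = 778 - 12(9) = 670.

P* = 9, Q* = 670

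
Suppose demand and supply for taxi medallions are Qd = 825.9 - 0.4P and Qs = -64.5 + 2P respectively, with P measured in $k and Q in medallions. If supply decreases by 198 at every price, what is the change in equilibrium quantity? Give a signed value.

Equating demand and supply, 825.9 - 0.4P = -64.5 + 2P gives 2.4P = 890.4, so P* = 371.
Plugging P* into demand: Q* = 825.9 - 0.4(371) = 677.5.
After the shift, supply is Qs = -262.5 + 2P.
The new intersection has 1088.4 = 2.4P, i.e. P = 453.5, Q = 644.5.
ΔQ = 644.5 - 677.5 = -33.

ΔQ = -33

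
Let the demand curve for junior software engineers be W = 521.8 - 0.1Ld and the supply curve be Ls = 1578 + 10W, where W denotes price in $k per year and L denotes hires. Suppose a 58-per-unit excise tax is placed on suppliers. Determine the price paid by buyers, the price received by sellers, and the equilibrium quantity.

In direct form, Ld = 5218 - 10W.
The tax drives a wedge W_b - W_s = 58. Substituting W_s = W_b - 58 into supply: Ls = 998 + 10W_b.
Equate demand and the shifted supply: 5218 - 10W_b = 998 + 10W_b, giving 20W_b = 4220, so W_b = 211.
Then W_s = 211 - 58 = 153 and L = 5218 - 10(211) = 3108.

W_b = 211, W_s = 153, L = 3108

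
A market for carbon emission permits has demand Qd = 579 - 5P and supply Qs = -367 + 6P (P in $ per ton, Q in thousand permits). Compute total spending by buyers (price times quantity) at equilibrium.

At equilibrium Qd = Qs, so 579 - 5P = -367 + 6P; collecting terms, 946 = 11P and P* = 86.
Substitute back: Q* = 579 - 5(86) = 149.
Total spending by buyers = P* × Q* = 86 × 149 = 12814.

Total spending by buyers = 12814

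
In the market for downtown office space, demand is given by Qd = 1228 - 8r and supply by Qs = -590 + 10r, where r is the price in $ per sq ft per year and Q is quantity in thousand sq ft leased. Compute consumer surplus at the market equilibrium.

Equating demand and supply, 1228 - 8r = -590 + 10r gives 18r = 1818, so r* = 101.
Substitute back: Q* = 1228 - 8(101) = 420.
Demand choke price (Qd = 0): r = 1228/8 = 153.5. Consumer surplus = ½ × (153.5 - 101) × 420 = 11025.

Consumer surplus = 11025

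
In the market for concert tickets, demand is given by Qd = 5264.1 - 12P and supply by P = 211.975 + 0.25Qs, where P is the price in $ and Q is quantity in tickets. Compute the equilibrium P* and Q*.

Solving each curve for Q: Qs = -847.9 + 4P.
Set Qd = Qs: 5264.1 - 12P = -847.9 + 4P, so 6112 = 16P and P* = 382.
Plugging P* into demand: Q* = 5264.1 - 12(382) = 680.1.

P* = 382, Q* = 680.1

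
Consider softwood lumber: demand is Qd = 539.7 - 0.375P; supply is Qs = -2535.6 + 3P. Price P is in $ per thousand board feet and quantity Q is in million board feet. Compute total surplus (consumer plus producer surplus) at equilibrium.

The market clears where 539.7 - 0.375P = -2535.6 + 3P. Rearranging, 3.375P = 3075.3, hence P* = 911.2.
Then Q* = 539.7 - 0.375(911.2) = 198.
Demand choke price = 1439.2; supply choke price = 845.2. CS = ½(1439.2 - 911.2)(198) = 52272; PS = ½(911.2 - 845.2)(198) = 6534. Total surplus = 58806.

Total surplus = 58806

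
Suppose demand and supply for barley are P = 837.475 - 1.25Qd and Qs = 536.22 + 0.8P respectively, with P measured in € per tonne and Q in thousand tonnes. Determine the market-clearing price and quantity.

Inverting to quantity form: Qd = 669.98 - 0.8P.
Equating demand and supply, 669.98 - 0.8P = 536.22 + 0.8P gives 1.6P = 133.76, so P* = 83.6.
From the demand curve, Q* = 669.98 - 0.8(83.6) = 603.1.

P* = 83.6, Q* = 603.1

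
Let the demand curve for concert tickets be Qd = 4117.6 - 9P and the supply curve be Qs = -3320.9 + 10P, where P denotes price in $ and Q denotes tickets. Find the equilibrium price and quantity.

P* = 391.5, Q* = 594.1

At equilibrium Qd = Qs, so 4117.6 - 9P = -3320.9 + 10P; collecting terms, 7438.5 = 19P and P* = 391.5.
Then Q* = 4117.6 - 9(391.5) = 594.1.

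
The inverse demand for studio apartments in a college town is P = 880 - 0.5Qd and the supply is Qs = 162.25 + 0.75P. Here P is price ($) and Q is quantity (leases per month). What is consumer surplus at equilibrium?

Consumer surplus = 89401

In direct form, Qd = 1760 - 2P.
Set Qd = Qs: 1760 - 2P = 162.25 + 0.75P, so 1597.75 = 2.75P and P* = 581.
Substitute back: Q* = 1760 - 2(581) = 598.
Demand choke price (Qd = 0): P = 1760/2 = 880. Consumer surplus = ½ × (880 - 581) × 598 = 89401.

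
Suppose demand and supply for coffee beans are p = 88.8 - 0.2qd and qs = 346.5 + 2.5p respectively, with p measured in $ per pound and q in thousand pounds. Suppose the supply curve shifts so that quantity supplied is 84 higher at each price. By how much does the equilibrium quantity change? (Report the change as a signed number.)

Δq = 56

Rewriting in direct form: qd = 444 - 5p.
Set qd = qs: 444 - 5p = 346.5 + 2.5p, so 97.5 = 7.5p and p* = 13.
Then q* = 444 - 5(13) = 379.
After the shift, supply is qs = 430.5 + 2.5p.
The new intersection has 13.5 = 7.5p, i.e. p = 1.8, q = 435.
Δq = 435 - 379 = 56.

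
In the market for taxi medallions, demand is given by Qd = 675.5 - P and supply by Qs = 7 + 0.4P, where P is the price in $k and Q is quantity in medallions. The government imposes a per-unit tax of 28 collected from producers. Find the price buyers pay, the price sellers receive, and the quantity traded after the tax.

P_b = 485.5, P_s = 457.5, Q = 190

The tax drives a wedge P_b - P_s = 28. Substituting P_s = P_b - 28 into supply: Qs = -4.2 + 0.4P_b.
Market clearing requires 675.5 - P_b = -4.2 + 0.4P_b; hence 679.7 = 1.4P_b and P_b = 485.5.
Then P_s = 485.5 - 28 = 457.5 and Q = 675.5 - 485.5 = 190.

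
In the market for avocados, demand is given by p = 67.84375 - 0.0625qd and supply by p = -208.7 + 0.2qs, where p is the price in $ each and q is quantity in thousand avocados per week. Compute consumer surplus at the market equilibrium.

Consumer surplus = 34683.1953125

Rewriting in direct form: qd = 1085.5 - 16p and qs = 1043.5 + 5p.
The market clears where 1085.5 - 16p = 1043.5 + 5p. Rearranging, 21p = 42, hence p* = 2.
Plugging p* into demand: q* = 1085.5 - 16(2) = 1053.5.
Demand choke price (qd = 0): p = 1085.5/16 = 67.84375. Consumer surplus = ½ × (67.84375 - 2) × 1053.5 = 34683.1953125.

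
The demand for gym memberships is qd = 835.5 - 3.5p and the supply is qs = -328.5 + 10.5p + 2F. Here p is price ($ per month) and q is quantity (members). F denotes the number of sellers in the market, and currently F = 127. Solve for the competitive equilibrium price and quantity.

With F = 127, supply is qs = -74.5 + 10.5p.
The market clears where 835.5 - 3.5p = -74.5 + 10.5p. Rearranging, 14p = 910, hence p* = 65.
Then q* = 835.5 - 3.5(65) = 608.

p* = 65, q* = 608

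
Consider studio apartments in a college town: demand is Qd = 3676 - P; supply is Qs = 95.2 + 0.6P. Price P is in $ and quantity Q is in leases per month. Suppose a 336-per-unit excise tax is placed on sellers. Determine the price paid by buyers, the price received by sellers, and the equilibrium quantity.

P_b = 2364, P_s = 2028, Q = 1312

Sellers keep P_s = P_b - 336 per unit, so supply in terms of the buyer price is Qs = -106.4 + 0.6P_b.
Equate demand and the shifted supply: 3676 - P_b = -106.4 + 0.6P_b, giving 1.6P_b = 3782.4, so P_b = 2364.
Then P_s = 2364 - 336 = 2028 and Q = 3676 - 2364 = 1312.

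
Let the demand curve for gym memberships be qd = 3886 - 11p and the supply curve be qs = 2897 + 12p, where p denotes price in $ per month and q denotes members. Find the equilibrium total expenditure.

Total expenditure = 146759

The market clears where 3886 - 11p = 2897 + 12p. Rearranging, 23p = 989, hence p* = 43.
Then q* = 3886 - 11(43) = 3413.
Total expenditure = p* × q* = 43 × 3413 = 146759.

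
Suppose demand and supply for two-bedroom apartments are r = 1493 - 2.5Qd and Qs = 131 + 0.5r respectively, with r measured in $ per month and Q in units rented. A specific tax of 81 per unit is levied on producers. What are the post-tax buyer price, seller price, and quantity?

Solving each curve for Q: Qd = 597.2 - 0.4r.
With a tax of 81 on producers, they supply based on the net price r_s = r_b - 81, so Qs = 90.5 + 0.5r_b.
Set Qd = Qs: 597.2 - 0.4r_b = 90.5 + 0.5r_b, so 506.7 = 0.9r_b and r_b = 563.
Then r_s = 563 - 81 = 482 and Q = 597.2 - 0.4(563) = 372.

r_b = 563, r_s = 482, Q = 372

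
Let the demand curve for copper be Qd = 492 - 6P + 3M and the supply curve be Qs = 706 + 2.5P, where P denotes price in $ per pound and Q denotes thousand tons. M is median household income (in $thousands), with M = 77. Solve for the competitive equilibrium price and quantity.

With M = 77, demand is Qd = 723 - 6P.
The market clears where 723 - 6P = 706 + 2.5P. Rearranging, 8.5P = 17, hence P* = 2.
Substitute back: Q* = 723 - 6(2) = 711.

P* = 2, Q* = 711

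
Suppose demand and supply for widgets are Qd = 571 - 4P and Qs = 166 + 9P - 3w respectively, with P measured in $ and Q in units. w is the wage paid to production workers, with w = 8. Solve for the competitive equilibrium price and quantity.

P* = 33, Q* = 439

With w = 8, supply is Qs = 142 + 9P.
Set Qd = Qs: 571 - 4P = 142 + 9P, so 429 = 13P and P* = 33.
Plugging P* into demand: Q* = 571 - 4(33) = 439.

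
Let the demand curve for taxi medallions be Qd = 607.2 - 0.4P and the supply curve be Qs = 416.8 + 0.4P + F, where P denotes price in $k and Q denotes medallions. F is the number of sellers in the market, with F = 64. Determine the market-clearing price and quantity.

With F = 64, supply is Qs = 480.8 + 0.4P.
At equilibrium Qd = Qs, so 607.2 - 0.4P = 480.8 + 0.4P; collecting terms, 126.4 = 0.8P and P* = 158.
Plugging P* into demand: Q* = 607.2 - 0.4(158) = 544.

P* = 158, Q* = 544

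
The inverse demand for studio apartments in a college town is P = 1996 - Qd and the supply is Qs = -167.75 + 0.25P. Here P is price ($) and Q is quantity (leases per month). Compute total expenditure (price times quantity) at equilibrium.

Inverting to quantity form: Qd = 1996 - P.
At equilibrium Qd = Qs, so 1996 - P = -167.75 + 0.25P; collecting terms, 2163.75 = 1.25P and P* = 1731.
Substitute back: Q* = 1996 - 1731 = 265.
Total expenditure = P* × Q* = 1731 × 265 = 458715.

Total expenditure = 458715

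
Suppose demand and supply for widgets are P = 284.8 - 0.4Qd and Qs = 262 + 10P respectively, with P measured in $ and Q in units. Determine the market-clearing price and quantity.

P* = 36, Q* = 622

Inverting to quantity form: Qd = 712 - 2.5P.
At equilibrium Qd = Qs, so 712 - 2.5P = 262 + 10P; collecting terms, 450 = 12.5P and P* = 36.
Substitute back: Q* = 712 - 2.5(36) = 622.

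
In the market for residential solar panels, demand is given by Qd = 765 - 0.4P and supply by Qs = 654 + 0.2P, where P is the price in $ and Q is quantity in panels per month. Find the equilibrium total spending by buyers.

Total spending by buyers = 127835

At equilibrium Qd = Qs, so 765 - 0.4P = 654 + 0.2P; collecting terms, 111 = 0.6P and P* = 185.
Substitute back: Q* = 765 - 0.4(185) = 691.
Total spending by buyers = P* × Q* = 185 × 691 = 127835.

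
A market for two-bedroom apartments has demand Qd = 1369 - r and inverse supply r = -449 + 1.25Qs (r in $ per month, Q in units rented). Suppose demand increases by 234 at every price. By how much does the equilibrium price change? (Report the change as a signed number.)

Solving each curve for Q: Qs = 359.2 + 0.8r.
At equilibrium Qd = Qs, so 1369 - r = 359.2 + 0.8r; collecting terms, 1009.8 = 1.8r and r* = 561.
From the demand curve, Q* = 1369 - 561 = 808.
After the shift, demand is Qd = 1603 - r.
The new intersection has 1243.8 = 1.8r, i.e. r = 691, Q = 912.
Δr = 691 - 561 = 130.

Δr = 130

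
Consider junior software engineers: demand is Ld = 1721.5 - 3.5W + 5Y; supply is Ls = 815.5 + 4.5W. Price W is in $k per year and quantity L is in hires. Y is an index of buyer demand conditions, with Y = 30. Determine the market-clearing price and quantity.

W* = 132, L* = 1409.5

With Y = 30, demand is Ld = 1871.5 - 3.5W.
At equilibrium Ld = Ls, so 1871.5 - 3.5W = 815.5 + 4.5W; collecting terms, 1056 = 8W and W* = 132.
From the demand curve, L* = 1871.5 - 3.5(132) = 1409.5.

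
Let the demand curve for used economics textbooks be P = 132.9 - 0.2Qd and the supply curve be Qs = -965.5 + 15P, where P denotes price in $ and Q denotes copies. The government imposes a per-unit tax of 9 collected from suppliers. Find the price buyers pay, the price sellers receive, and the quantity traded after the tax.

P_b = 88.25, P_s = 79.25, Q = 223.25

Rewriting in direct form: Qd = 664.5 - 5P.
With a tax of 9 on suppliers, they supply based on the net price P_s = P_b - 9, so Qs = -1100.5 + 15P_b.
Set Qd = Qs: 664.5 - 5P_b = -1100.5 + 15P_b, so 1765 = 20P_b and P_b = 88.25.
So P_s = 79.25 and the quantity traded is Q = 664.5 - 5(88.25) = 223.25.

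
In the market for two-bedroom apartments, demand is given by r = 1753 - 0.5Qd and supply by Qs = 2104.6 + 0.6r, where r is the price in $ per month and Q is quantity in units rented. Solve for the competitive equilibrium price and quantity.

Rewriting in direct form: Qd = 3506 - 2r.
At equilibrium Qd = Qs, so 3506 - 2r = 2104.6 + 0.6r; collecting terms, 1401.4 = 2.6r and r* = 539.
Plugging r* into demand: Q* = 3506 - 2(539) = 2428.

r* = 539, Q* = 2428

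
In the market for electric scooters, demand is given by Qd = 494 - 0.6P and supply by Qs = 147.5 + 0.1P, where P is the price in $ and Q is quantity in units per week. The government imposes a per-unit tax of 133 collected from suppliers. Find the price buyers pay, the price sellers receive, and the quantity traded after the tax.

With a tax of 133 on suppliers, they supply based on the net price P_s = P_b - 133, so Qs = 134.2 + 0.1P_b.
Market clearing requires 494 - 0.6P_b = 134.2 + 0.1P_b; hence 359.8 = 0.7P_b and P_b = 514.
Then P_s = 514 - 133 = 381 and Q = 494 - 0.6(514) = 185.6.

P_b = 514, P_s = 381, Q = 185.6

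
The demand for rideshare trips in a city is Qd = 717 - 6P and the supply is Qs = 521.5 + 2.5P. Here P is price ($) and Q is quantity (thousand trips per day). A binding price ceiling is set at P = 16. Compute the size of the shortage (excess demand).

With P fixed at 16, quantity demanded is 621 and quantity supplied is 561.5.
Shortage = Qd - Qs = 621 - 561.5 = 59.5.

Shortage = 59.5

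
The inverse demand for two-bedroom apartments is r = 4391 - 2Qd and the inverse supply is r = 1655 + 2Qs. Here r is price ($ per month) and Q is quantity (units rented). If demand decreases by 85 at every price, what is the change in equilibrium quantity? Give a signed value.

In direct form, Qd = 2195.5 - 0.5r and Qs = -827.5 + 0.5r.
Set Qd = Qs: 2195.5 - 0.5r = -827.5 + 0.5r, so 3023 = r and r* = 3023.
Substitute back: Q* = 2195.5 - 0.5(3023) = 684.
After the shift, demand is Qd = 2110.5 - 0.5r.
Re-solving, r = 2938 gives r = 2938 and Q = 641.5.
ΔQ = 641.5 - 684 = -42.5.

ΔQ = -42.5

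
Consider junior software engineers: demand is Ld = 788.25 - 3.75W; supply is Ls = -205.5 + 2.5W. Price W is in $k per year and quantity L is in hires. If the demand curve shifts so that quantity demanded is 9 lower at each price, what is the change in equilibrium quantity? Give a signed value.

Set Ld = Ls: 788.25 - 3.75W = -205.5 + 2.5W, so 993.75 = 6.25W and W* = 159.
From the demand curve, L* = 788.25 - 3.75(159) = 192.
After the shift, demand is Ld = 779.25 - 3.75W.
Re-solving, 6.25W = 984.75 gives W = 157.56 and L = 188.4.
ΔL = 188.4 - 192 = -3.6.

ΔL = -3.6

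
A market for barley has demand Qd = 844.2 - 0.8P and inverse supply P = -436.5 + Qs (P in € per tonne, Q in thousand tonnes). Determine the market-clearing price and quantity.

Inverting to quantity form: Qs = 436.5 + P.
The market clears where 844.2 - 0.8P = 436.5 + P. Rearranging, 1.8P = 407.7, hence P* = 226.5.
From the demand curve, Q* = 844.2 - 0.8(226.5) = 663.

P* = 226.5, Q* = 663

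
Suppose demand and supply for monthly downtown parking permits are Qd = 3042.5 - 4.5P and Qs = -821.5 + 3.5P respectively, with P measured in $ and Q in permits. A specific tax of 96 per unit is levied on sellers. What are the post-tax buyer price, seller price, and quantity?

P_b = 525, P_s = 429, Q = 680

The tax drives a wedge P_b - P_s = 96. Substituting P_s = P_b - 96 into supply: Qs = -1157.5 + 3.5P_b.
Market clearing requires 3042.5 - 4.5P_b = -1157.5 + 3.5P_b; hence 4200 = 8P_b and P_b = 525.
Then P_s = 525 - 96 = 429 and Q = 3042.5 - 4.5(525) = 680.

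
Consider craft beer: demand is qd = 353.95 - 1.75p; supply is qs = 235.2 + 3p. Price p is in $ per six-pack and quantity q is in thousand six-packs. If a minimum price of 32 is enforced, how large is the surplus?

At p = 32: qd = 297.95 and qs = 331.2.
Surplus = qs - qd = 331.2 - 297.95 = 33.25.

Surplus = 33.25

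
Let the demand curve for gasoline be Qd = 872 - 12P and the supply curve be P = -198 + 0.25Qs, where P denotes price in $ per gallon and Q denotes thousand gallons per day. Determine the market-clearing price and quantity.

P* = 5, Q* = 812

In direct form, Qs = 792 + 4P.
At equilibrium Qd = Qs, so 872 - 12P = 792 + 4P; collecting terms, 80 = 16P and P* = 5.
Plugging P* into demand: Q* = 872 - 12(5) = 812.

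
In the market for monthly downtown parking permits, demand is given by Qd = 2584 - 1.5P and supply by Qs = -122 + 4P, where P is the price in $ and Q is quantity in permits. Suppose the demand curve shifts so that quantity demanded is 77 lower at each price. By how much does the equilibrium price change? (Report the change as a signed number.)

At equilibrium Qd = Qs, so 2584 - 1.5P = -122 + 4P; collecting terms, 2706 = 5.5P and P* = 492.
Plugging P* into demand: Q* = 2584 - 1.5(492) = 1846.
After the shift, demand is Qd = 2507 - 1.5P.
The new intersection has 2629 = 5.5P, i.e. P = 478, Q = 1790.
ΔP = 478 - 492 = -14.

ΔP = -14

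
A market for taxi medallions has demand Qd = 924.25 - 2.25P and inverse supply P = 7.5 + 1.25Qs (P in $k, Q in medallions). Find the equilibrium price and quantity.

Solving each curve for Q: Qs = -6 + 0.8P.
The market clears where 924.25 - 2.25P = -6 + 0.8P. Rearranging, 3.05P = 930.25, hence P* = 305.
From the demand curve, Q* = 924.25 - 2.25(305) = 238.

P* = 305, Q* = 238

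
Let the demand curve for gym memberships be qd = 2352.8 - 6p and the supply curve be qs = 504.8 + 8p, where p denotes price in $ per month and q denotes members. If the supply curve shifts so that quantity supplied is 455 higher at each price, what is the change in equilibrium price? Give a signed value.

Δp = -32.5

Set qd = qs: 2352.8 - 6p = 504.8 + 8p, so 1848 = 14p and p* = 132.
From the demand curve, q* = 2352.8 - 6(132) = 1560.8.
After the shift, supply is qs = 959.8 + 8p.
The new intersection has 1393 = 14p, i.e. p = 99.5, q = 1755.8.
Δp = 99.5 - 132 = -32.5.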